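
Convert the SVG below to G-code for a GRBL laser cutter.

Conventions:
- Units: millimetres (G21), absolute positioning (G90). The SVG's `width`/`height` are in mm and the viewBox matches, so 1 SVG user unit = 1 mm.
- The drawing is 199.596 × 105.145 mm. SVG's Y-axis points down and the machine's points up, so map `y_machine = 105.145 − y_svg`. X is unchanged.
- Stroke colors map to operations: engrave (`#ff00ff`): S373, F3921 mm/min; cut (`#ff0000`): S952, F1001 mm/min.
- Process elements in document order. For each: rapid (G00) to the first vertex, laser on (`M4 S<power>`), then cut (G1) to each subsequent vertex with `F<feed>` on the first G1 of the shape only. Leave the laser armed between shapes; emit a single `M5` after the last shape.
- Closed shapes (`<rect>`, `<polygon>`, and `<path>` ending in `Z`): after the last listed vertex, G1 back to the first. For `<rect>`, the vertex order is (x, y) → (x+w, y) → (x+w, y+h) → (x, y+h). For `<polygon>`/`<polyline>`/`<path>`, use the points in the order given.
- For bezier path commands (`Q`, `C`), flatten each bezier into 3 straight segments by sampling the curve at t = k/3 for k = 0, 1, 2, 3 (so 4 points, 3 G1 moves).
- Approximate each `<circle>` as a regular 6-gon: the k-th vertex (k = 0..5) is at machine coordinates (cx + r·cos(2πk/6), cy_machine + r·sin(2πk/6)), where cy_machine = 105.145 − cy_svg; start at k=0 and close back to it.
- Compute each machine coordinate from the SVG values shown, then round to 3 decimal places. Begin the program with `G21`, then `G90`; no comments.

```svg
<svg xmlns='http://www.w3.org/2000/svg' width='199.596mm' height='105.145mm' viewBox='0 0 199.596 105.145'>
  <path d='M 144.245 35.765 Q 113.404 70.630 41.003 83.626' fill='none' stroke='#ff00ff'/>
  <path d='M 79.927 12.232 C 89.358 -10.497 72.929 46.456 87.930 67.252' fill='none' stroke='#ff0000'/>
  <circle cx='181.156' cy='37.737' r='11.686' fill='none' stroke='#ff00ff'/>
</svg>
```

Since the viewBox matches the mm dimensions, user units are millimetres directly. The only transform is the Y-flip y_m = 105.145 − y_svg.

Shape 1 is a quadratic bezier drawn with `<path>`. Its stroke #ff00ff means engrave at S373, F3921. After flipping Y the toolpath is (144.245,69.380) → (119.067,48.567) → (84.653,32.613) → (41.003,21.519).

Shape 2 is a cubic bezier drawn with `<path>`. Its stroke #ff0000 means cut at S952, F1001. After flipping Y the toolpath is (79.927,92.913) → (82.860,93.372) → (81.284,66.451) → (87.930,37.893).

Shape 3 is a circle drawn with `<circle>`. Its stroke #ff00ff means engrave at S373, F3921. After flipping Y the toolpath is (192.842,67.408) → (186.999,77.528) → (175.313,77.528) → (169.470,67.408) → (175.313,57.288) → (186.999,57.288) → (192.842,67.408), returning to the start.

G21
G90
G00 X144.245 Y69.380
M4 S373
G1 X119.067 Y48.567 F3921
G1 X84.653 Y32.613
G1 X41.003 Y21.519
G00 X79.927 Y92.913
M4 S952
G1 X82.860 Y93.372 F1001
G1 X81.284 Y66.451
G1 X87.930 Y37.893
G00 X192.842 Y67.408
M4 S373
G1 X186.999 Y77.528 F3921
G1 X175.313 Y77.528
G1 X169.470 Y67.408
G1 X175.313 Y57.288
G1 X186.999 Y57.288
G1 X192.842 Y67.408
M5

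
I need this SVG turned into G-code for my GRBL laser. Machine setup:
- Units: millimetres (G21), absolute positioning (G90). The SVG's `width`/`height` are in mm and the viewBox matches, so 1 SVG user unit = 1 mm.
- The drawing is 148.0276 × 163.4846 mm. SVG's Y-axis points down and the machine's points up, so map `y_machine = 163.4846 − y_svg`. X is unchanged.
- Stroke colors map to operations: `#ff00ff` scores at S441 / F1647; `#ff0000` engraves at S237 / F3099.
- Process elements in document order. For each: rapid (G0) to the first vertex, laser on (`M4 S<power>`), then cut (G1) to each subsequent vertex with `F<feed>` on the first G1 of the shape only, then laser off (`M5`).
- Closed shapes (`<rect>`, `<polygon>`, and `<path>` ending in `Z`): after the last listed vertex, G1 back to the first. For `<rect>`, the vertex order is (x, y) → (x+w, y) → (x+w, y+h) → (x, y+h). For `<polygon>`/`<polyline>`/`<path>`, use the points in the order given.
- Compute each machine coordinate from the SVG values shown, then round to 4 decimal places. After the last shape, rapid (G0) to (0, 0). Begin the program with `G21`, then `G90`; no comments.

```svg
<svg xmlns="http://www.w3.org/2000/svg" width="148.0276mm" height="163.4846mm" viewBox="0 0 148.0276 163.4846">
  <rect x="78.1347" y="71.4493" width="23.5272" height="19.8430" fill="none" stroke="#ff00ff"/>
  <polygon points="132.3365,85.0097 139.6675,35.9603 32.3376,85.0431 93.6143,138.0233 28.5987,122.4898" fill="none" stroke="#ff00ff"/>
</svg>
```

Since the viewBox matches the mm dimensions, user units are millimetres directly. The only transform is the Y-flip y_m = 163.4846 − y_svg.

Shape 1 is a rectangle drawn with `<rect>`. Its stroke #ff00ff means score at S441, F1647. After flipping Y the toolpath is (78.1347,92.0353) → (101.6619,92.0353) → (101.6619,72.1923) → (78.1347,72.1923) → (78.1347,92.0353), returning to the start.

Shape 2 is a closed polygon drawn with `<polygon>`. Its stroke #ff00ff means score at S441, F1647. After flipping Y the toolpath is (132.3365,78.4749) → (139.6675,127.5243) → (32.3376,78.4415) → (93.6143,25.4613) → (28.5987,40.9948) → (132.3365,78.4749), returning to the start.

G21
G90
G0 X78.1347 Y92.0353
M4 S441
G1 X101.6619 Y92.0353 F1647
G1 X101.6619 Y72.1923
G1 X78.1347 Y72.1923
G1 X78.1347 Y92.0353
M5
G0 X132.3365 Y78.4749
M4 S441
G1 X139.6675 Y127.5243 F1647
G1 X32.3376 Y78.4415
G1 X93.6143 Y25.4613
G1 X28.5987 Y40.9948
G1 X132.3365 Y78.4749
M5
G0 X0.0000 Y0.0000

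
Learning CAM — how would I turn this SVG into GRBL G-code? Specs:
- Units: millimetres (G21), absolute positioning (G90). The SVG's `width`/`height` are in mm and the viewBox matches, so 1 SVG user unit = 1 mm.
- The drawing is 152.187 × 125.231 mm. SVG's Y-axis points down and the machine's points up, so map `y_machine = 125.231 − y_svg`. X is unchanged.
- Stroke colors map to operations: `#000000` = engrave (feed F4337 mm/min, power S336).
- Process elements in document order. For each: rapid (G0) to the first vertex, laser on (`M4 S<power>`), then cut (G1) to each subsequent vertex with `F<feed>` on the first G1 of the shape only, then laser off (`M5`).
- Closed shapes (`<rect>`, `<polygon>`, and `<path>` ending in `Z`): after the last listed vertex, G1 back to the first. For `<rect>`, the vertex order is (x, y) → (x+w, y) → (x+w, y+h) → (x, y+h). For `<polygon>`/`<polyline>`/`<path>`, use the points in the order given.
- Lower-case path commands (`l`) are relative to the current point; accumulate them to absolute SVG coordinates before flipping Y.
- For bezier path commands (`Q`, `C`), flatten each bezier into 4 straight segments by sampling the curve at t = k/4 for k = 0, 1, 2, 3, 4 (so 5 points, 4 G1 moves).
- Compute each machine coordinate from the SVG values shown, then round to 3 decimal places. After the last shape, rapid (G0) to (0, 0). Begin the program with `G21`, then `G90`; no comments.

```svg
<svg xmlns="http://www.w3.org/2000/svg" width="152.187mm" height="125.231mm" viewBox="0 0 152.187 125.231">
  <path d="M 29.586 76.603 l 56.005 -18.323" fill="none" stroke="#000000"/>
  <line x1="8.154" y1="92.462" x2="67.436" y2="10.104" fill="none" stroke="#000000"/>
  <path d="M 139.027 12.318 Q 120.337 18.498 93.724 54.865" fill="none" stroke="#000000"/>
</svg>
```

viewBox `0 0 152.187 125.231` with mm width/height → 1 unit = 1 mm. Flip: y_m = 125.231 − y_svg.

**Shape 1** — `<path>` line segment, stroke `#000000` → engrave (S336, F4337). Machine vertices: (29.586,48.628) → (85.591,66.951). Open path.

**Shape 2** — `<line>` line segment, stroke `#000000` → engrave (S336, F4337). Machine vertices: (8.154,32.769) → (67.436,115.127). Open path.

**Shape 3** — `<path>` quadratic bezier, stroke `#000000` → engrave (S336, F4337). Control points (SVG): P0=(139.027,12.318), P1=(120.337,18.498), P2=(93.724,54.865); sampled at t=k/4. Machine vertices: (139.027,112.913) → (129.187,107.936) → (118.356,99.186) → (106.535,86.663) → (93.724,70.366). Open path.

G21
G90
G0 X29.586 Y48.628
M4 S336
G1 X85.591 Y66.951 F4337
M5
G0 X8.154 Y32.769
M4 S336
G1 X67.436 Y115.127 F4337
M5
G0 X139.027 Y112.913
M4 S336
G1 X129.187 Y107.936 F4337
G1 X118.356 Y99.186
G1 X106.535 Y86.663
G1 X93.724 Y70.366
M5
G0 X0.000 Y0.000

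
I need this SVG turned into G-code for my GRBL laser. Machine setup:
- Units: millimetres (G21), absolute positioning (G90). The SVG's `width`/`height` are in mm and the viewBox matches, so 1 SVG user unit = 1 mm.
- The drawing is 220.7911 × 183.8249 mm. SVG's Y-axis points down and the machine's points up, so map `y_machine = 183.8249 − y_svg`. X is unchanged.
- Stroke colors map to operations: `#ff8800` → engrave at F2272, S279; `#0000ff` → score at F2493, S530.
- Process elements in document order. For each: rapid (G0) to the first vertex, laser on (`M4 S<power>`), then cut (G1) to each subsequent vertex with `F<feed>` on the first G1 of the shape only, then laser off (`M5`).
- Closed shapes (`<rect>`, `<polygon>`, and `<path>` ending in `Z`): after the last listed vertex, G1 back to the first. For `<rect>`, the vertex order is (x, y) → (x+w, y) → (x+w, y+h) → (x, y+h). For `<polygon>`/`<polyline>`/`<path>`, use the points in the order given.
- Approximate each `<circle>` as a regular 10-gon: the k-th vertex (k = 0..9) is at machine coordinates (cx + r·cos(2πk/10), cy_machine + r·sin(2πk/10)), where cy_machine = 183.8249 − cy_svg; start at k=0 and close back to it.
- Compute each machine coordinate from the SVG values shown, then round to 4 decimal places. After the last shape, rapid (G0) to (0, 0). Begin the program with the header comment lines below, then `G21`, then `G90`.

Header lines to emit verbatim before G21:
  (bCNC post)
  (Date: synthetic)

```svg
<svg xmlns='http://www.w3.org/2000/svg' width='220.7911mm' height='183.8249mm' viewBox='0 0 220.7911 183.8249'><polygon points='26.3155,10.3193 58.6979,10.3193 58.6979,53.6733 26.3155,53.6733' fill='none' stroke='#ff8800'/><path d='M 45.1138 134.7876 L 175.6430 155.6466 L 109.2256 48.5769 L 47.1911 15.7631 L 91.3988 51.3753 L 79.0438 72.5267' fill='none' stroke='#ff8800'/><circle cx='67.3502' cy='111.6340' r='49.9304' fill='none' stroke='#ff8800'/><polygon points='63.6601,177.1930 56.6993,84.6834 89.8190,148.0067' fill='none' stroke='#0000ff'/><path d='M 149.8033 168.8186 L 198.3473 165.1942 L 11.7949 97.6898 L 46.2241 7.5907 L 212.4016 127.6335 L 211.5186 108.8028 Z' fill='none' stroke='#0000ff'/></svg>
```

viewBox `0 0 220.7911 183.8249` with mm width/height → 1 unit = 1 mm. Flip: y_m = 183.8249 − y_svg.

**Shape 1** — `<polygon>` rectangle, stroke `#ff8800` → engrave (S279, F2272). Machine vertices: (26.3155,173.5056) → (58.6979,173.5056) → (58.6979,130.1516) → (26.3155,130.1516) → (26.3155,173.5056). Closed: final G1 returns to the first vertex.

**Shape 2** — `<path>` open polyline, stroke `#ff8800` → engrave (S279, F2272). Machine vertices: (45.1138,49.0373) → (175.6430,28.1783) → (109.2256,135.2480) → (47.1911,168.0618) → (91.3988,132.4496) → (79.0438,111.2982). Open path.

**Shape 3** — `<circle>` circle, stroke `#ff8800` → engrave (S279, F2272). Machine vertices: (117.2806,72.1909) → (107.7447,101.5393) → (82.7795,119.6775) → (51.9209,119.6775) → (26.9557,101.5393) → (17.4198,72.1909) → (26.9557,42.8425) → (51.9209,24.7043) → (82.7795,24.7043) → (107.7447,42.8425) → (117.2806,72.1909). Closed: final G1 returns to the first vertex.

**Shape 4** — `<polygon>` closed polygon, stroke `#0000ff` → score (S530, F2493). Machine vertices: (63.6601,6.6319) → (56.6993,99.1415) → (89.8190,35.8182) → (63.6601,6.6319). Closed: final G1 returns to the first vertex.

**Shape 5** — `<path>` closed polygon, stroke `#0000ff` → score (S530, F2493). Machine vertices: (149.8033,15.0063) → (198.3473,18.6307) → (11.7949,86.1351) → (46.2241,176.2342) → (212.4016,56.1914) → (211.5186,75.0221) → (149.8033,15.0063). Closed: final G1 returns to the first vertex.

(bCNC post)
(Date: synthetic)
G21
G90
G0 X26.3155 Y173.5056
M4 S279
G1 X58.6979 Y173.5056 F2272
G1 X58.6979 Y130.1516
G1 X26.3155 Y130.1516
G1 X26.3155 Y173.5056
M5
G0 X45.1138 Y49.0373
M4 S279
G1 X175.6430 Y28.1783 F2272
G1 X109.2256 Y135.2480
G1 X47.1911 Y168.0618
G1 X91.3988 Y132.4496
G1 X79.0438 Y111.2982
M5
G0 X117.2806 Y72.1909
M4 S279
G1 X107.7447 Y101.5393 F2272
G1 X82.7795 Y119.6775
G1 X51.9209 Y119.6775
G1 X26.9557 Y101.5393
G1 X17.4198 Y72.1909
G1 X26.9557 Y42.8425
G1 X51.9209 Y24.7043
G1 X82.7795 Y24.7043
G1 X107.7447 Y42.8425
G1 X117.2806 Y72.1909
M5
G0 X63.6601 Y6.6319
M4 S530
G1 X56.6993 Y99.1415 F2493
G1 X89.8190 Y35.8182
G1 X63.6601 Y6.6319
M5
G0 X149.8033 Y15.0063
M4 S530
G1 X198.3473 Y18.6307 F2493
G1 X11.7949 Y86.1351
G1 X46.2241 Y176.2342
G1 X212.4016 Y56.1914
G1 X211.5186 Y75.0221
G1 X149.8033 Y15.0063
M5
G0 X0.0000 Y0.0000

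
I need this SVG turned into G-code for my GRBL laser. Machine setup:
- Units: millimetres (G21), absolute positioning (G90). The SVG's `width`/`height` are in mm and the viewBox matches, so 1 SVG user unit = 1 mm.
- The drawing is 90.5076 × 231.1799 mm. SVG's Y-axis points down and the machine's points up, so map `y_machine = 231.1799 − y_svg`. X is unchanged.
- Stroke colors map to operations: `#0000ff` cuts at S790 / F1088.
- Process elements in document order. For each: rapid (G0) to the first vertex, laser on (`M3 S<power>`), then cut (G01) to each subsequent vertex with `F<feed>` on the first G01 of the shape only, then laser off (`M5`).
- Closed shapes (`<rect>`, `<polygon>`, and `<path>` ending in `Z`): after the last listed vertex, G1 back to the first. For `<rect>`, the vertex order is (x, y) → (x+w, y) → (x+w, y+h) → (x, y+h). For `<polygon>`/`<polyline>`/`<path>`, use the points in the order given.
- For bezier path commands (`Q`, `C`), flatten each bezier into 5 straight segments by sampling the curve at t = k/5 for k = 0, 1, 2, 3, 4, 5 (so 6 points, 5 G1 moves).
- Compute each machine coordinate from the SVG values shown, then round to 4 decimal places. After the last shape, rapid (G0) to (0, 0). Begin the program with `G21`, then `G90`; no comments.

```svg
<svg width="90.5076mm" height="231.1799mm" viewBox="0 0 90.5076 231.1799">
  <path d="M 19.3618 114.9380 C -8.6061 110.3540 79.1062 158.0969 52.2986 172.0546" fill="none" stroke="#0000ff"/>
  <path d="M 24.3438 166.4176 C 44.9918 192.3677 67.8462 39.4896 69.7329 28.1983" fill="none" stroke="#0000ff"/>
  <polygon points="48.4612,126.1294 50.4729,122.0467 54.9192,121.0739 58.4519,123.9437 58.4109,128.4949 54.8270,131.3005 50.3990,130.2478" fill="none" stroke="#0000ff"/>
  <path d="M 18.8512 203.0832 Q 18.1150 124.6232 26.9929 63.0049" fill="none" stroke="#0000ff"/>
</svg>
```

viewBox `0 0 90.5076 231.1799` with mm width/height → 1 unit = 1 mm. Flip: y_m = 231.1799 − y_svg.

**Shape 1** — `<path>` cubic bezier, stroke `#0000ff` → cut (S790, F1088). Control points (SVG): P0=(19.3618,114.9380), P1=(-8.6061,110.3540), P2=(79.1062,158.0969), P3=(52.2986,172.0546); sampled at t=k/5. Machine vertices: (19.3618,116.2419) → (14.6211,113.4020) → (26.5940,102.1370) → (44.2310,86.5803) → (56.4824,70.8652) → (52.2986,59.1253). Open path.

**Shape 2** — `<path>` cubic bezier, stroke `#0000ff` → cut (S790, F1088). Control points (SVG): P0=(24.3438,166.4176), P1=(44.9918,192.3677), P2=(67.8462,39.4896), P3=(69.7329,28.1983); sampled at t=k/5. Machine vertices: (24.3438,64.7623) → (36.8120,68.0883) → (48.6973,98.9532) → (58.8875,141.9769) → (66.2701,181.7797) → (69.7329,202.9816). Open path.

**Shape 3** — `<polygon>` regular polygon, stroke `#0000ff` → cut (S790, F1088). Machine vertices: (48.4612,105.0505) → (50.4729,109.1332) → (54.9192,110.1060) → (58.4519,107.2362) → (58.4109,102.6850) → (54.8270,99.8794) → (50.3990,100.9321) → (48.4612,105.0505). Closed: final G1 returns to the first vertex.

**Shape 4** — `<path>` quadratic bezier, stroke `#0000ff` → cut (S790, F1088). Control points (SVG): P0=(18.8512,203.0832), P1=(18.1150,124.6232), P2=(26.9929,63.0049); sampled at t=k/5. Machine vertices: (18.8512,28.0967) → (18.9413,58.8070) → (19.8005,88.1700) → (21.4288,116.1857) → (23.8263,142.8540) → (26.9929,168.1750). Open path.

G21
G90
G0 X19.3618 Y116.2419
M3 S790
G01 X14.6211 Y113.4020 F1088
G01 X26.5940 Y102.1370
G01 X44.2310 Y86.5803
G01 X56.4824 Y70.8652
G01 X52.2986 Y59.1253
M5
G0 X24.3438 Y64.7623
M3 S790
G01 X36.8120 Y68.0883 F1088
G01 X48.6973 Y98.9532
G01 X58.8875 Y141.9769
G01 X66.2701 Y181.7797
G01 X69.7329 Y202.9816
M5
G0 X48.4612 Y105.0505
M3 S790
G01 X50.4729 Y109.1332 F1088
G01 X54.9192 Y110.1060
G01 X58.4519 Y107.2362
G01 X58.4109 Y102.6850
G01 X54.8270 Y99.8794
G01 X50.3990 Y100.9321
G01 X48.4612 Y105.0505
M5
G0 X18.8512 Y28.0967
M3 S790
G01 X18.9413 Y58.8070 F1088
G01 X19.8005 Y88.1700
G01 X21.4288 Y116.1857
G01 X23.8263 Y142.8540
G01 X26.9929 Y168.1750
M5
G0 X0.0000 Y0.0000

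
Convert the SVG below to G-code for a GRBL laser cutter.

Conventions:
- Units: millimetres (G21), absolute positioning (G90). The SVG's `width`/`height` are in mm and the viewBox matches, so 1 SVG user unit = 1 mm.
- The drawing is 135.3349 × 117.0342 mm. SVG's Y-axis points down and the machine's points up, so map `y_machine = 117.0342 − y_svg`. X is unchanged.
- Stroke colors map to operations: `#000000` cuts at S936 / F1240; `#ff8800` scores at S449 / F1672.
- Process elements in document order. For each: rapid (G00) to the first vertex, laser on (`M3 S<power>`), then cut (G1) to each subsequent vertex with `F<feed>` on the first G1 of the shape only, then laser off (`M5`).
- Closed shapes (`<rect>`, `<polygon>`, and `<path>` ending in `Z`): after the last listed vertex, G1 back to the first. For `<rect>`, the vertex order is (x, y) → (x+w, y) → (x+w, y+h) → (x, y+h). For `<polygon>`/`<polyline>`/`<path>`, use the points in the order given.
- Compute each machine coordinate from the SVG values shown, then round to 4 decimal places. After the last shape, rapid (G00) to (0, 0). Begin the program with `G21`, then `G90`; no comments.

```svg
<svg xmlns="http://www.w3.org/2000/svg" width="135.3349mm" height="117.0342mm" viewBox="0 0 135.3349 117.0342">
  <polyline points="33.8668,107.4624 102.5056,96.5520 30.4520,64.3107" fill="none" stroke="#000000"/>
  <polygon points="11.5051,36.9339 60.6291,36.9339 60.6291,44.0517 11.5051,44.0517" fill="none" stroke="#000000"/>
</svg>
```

1 u = 1 mm; y_m = 117.0342 − y.

[1] `<polyline>` open polyline, #000000→cut S936 F1240: (33.8668,9.5718) → (102.5056,20.4822) → (30.4520,52.7235)

[2] `<polygon>` rectangle, #000000→cut S936 F1240: (11.5051,80.1003) → (60.6291,80.1003) → (60.6291,72.9825) → (11.5051,72.9825) → (11.5051,80.1003) (closed)

G21
G90
G00 X33.8668 Y9.5718
M3 S936
G1 X102.5056 Y20.4822 F1240
G1 X30.4520 Y52.7235
M5
G00 X11.5051 Y80.1003
M3 S936
G1 X60.6291 Y80.1003 F1240
G1 X60.6291 Y72.9825
G1 X11.5051 Y72.9825
G1 X11.5051 Y80.1003
M5
G00 X0.0000 Y0.0000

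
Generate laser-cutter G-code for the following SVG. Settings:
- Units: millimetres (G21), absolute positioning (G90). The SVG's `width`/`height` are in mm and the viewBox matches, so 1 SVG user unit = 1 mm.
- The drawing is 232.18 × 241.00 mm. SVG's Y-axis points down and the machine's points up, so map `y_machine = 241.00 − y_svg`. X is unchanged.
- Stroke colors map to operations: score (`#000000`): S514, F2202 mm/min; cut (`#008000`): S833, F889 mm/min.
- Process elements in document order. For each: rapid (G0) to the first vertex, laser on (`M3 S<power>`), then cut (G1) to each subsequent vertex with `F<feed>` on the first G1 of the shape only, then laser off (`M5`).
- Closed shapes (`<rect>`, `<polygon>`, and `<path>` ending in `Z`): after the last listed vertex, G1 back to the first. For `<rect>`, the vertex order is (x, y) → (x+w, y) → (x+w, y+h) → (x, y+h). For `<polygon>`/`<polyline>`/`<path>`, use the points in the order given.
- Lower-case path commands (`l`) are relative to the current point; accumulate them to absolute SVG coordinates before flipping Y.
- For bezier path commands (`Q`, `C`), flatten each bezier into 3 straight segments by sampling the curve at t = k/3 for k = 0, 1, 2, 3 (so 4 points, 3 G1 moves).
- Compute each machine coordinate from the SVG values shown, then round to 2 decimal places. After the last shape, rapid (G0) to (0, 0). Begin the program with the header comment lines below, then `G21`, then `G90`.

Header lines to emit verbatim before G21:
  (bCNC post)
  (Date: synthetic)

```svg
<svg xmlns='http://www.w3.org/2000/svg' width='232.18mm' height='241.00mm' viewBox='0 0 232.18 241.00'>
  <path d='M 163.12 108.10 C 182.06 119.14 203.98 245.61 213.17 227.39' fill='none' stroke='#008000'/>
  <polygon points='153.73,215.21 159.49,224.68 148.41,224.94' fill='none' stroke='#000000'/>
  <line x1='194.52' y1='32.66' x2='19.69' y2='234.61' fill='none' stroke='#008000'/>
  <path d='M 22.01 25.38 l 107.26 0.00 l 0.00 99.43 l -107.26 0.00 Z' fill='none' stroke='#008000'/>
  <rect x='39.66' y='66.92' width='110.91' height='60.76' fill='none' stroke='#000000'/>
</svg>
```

(bCNC post)
(Date: synthetic)
G21
G90
G0 X163.12 Y132.90
M3 S833
G1 X182.47 Y93.02 F889
G1 X200.32 Y33.99
G1 X213.17 Y13.61
M5
G0 X153.73 Y25.79
M3 S514
G1 X159.49 Y16.32 F2202
G1 X148.41 Y16.06
G1 X153.73 Y25.79
M5
G0 X194.52 Y208.34
M3 S833
G1 X19.69 Y6.39 F889
M5
G0 X22.01 Y215.62
M3 S833
G1 X129.27 Y215.62 F889
G1 X129.27 Y116.19
G1 X22.01 Y116.19
G1 X22.01 Y215.62
M5
G0 X39.66 Y174.08
M3 S514
G1 X150.57 Y174.08 F2202
G1 X150.57 Y113.32
G1 X39.66 Y113.32
G1 X39.66 Y174.08
M5
G0 X0.00 Y0.00

Since the viewBox matches the mm dimensions, user units are millimetres directly. The only transform is the Y-flip y_m = 241.00 − y_svg.

Shape 1 is a cubic bezier drawn with `<path>`. Its stroke #008000 means cut at S833, F889. After flipping Y the toolpath is (163.12,132.90) → (182.47,93.02) → (200.32,33.99) → (213.17,13.61).

Shape 2 is a regular polygon drawn with `<polygon>`. Its stroke #000000 means score at S514, F2202. After flipping Y the toolpath is (153.73,25.79) → (159.49,16.32) → (148.41,16.06) → (153.73,25.79), returning to the start.

Shape 3 is a line segment drawn with `<line>`. Its stroke #008000 means cut at S833, F889. After flipping Y the toolpath is (194.52,208.34) → (19.69,6.39).

Shape 4 is a rectangle drawn with `<path>`. Its stroke #008000 means cut at S833, F889. After flipping Y the toolpath is (22.01,215.62) → (129.27,215.62) → (129.27,116.19) → (22.01,116.19) → (22.01,215.62), returning to the start.

Shape 5 is a rectangle drawn with `<rect>`. Its stroke #000000 means score at S514, F2202. After flipping Y the toolpath is (39.66,174.08) → (150.57,174.08) → (150.57,113.32) → (39.66,113.32) → (39.66,174.08), returning to the start.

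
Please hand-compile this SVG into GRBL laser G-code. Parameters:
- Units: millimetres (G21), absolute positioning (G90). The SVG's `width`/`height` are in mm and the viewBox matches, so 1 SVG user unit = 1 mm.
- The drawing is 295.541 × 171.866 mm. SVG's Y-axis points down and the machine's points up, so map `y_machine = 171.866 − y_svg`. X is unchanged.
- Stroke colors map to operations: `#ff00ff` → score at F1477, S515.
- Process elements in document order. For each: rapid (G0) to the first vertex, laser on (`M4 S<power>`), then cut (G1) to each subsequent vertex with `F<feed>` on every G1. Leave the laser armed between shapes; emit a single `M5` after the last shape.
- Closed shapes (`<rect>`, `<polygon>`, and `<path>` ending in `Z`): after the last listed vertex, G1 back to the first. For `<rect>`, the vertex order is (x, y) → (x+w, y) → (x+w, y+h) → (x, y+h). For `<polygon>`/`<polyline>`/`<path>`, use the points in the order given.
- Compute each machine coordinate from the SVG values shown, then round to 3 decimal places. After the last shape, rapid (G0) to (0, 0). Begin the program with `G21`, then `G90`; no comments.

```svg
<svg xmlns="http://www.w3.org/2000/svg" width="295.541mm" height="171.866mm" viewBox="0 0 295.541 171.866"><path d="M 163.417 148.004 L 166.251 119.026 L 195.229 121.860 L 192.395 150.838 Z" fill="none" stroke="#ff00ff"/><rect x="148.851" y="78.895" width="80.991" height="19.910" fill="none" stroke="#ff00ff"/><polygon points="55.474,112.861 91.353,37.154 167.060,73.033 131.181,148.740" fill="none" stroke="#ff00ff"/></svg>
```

G21
G90
G0 X163.417 Y23.862
M4 S515
G1 X166.251 Y52.840 F1477
G1 X195.229 Y50.006 F1477
G1 X192.395 Y21.028 F1477
G1 X163.417 Y23.862 F1477
G0 X148.851 Y92.971
M4 S515
G1 X229.842 Y92.971 F1477
G1 X229.842 Y73.061 F1477
G1 X148.851 Y73.061 F1477
G1 X148.851 Y92.971 F1477
G0 X55.474 Y59.005
M4 S515
G1 X91.353 Y134.712 F1477
G1 X167.060 Y98.833 F1477
G1 X131.181 Y23.126 F1477
G1 X55.474 Y59.005 F1477
M5
G0 X0.000 Y0.000

viewBox `0 0 295.541 171.866` with mm width/height → 1 unit = 1 mm. Flip: y_m = 171.866 − y_svg.

**Shape 1** — `<path>` regular polygon, stroke `#ff00ff` → score (S515, F1477). Machine vertices: (163.417,23.862) → (166.251,52.840) → (195.229,50.006) → (192.395,21.028) → (163.417,23.862). Closed: final G1 returns to the first vertex.

**Shape 2** — `<rect>` rectangle, stroke `#ff00ff` → score (S515, F1477). Machine vertices: (148.851,92.971) → (229.842,92.971) → (229.842,73.061) → (148.851,73.061) → (148.851,92.971). Closed: final G1 returns to the first vertex.

**Shape 3** — `<polygon>` regular polygon, stroke `#ff00ff` → score (S515, F1477). Machine vertices: (55.474,59.005) → (91.353,134.712) → (167.060,98.833) → (131.181,23.126) → (55.474,59.005). Closed: final G1 returns to the first vertex.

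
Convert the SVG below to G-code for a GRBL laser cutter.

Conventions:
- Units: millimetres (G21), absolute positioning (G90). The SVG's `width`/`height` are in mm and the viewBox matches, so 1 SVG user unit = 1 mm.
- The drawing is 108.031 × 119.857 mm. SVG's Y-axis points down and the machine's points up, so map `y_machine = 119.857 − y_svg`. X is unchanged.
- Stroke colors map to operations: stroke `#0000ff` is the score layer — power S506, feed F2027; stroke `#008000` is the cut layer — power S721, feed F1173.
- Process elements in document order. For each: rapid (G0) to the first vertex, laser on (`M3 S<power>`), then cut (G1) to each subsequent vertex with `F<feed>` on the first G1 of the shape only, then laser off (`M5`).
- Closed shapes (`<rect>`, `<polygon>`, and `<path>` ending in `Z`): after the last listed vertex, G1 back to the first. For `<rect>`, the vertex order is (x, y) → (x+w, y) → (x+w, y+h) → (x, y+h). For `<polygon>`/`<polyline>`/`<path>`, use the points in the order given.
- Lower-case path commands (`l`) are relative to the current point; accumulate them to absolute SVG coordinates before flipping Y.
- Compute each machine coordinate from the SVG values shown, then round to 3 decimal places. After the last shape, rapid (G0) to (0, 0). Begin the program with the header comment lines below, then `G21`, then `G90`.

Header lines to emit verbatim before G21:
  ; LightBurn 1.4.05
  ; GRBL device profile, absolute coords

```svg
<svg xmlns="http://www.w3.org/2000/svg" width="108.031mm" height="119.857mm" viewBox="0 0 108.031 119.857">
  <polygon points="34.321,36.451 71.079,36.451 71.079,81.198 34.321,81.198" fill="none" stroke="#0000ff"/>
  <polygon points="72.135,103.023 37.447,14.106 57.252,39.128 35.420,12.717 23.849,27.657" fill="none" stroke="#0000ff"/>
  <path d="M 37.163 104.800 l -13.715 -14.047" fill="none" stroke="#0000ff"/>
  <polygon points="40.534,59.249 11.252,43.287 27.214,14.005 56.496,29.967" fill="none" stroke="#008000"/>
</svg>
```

viewBox `0 0 108.031 119.857` with mm width/height → 1 unit = 1 mm. Flip: y_m = 119.857 − y_svg.

**Shape 1** — `<polygon>` rectangle, stroke `#0000ff` → score (S506, F2027). Machine vertices: (34.321,83.406) → (71.079,83.406) → (71.079,38.659) → (34.321,38.659) → (34.321,83.406). Closed: final G1 returns to the first vertex.

**Shape 2** — `<polygon>` closed polygon, stroke `#0000ff` → score (S506, F2027). Machine vertices: (72.135,16.834) → (37.447,105.751) → (57.252,80.729) → (35.420,107.140) → (23.849,92.200) → (72.135,16.834). Closed: final G1 returns to the first vertex.

**Shape 3** — `<path>` line segment, stroke `#0000ff` → score (S506, F2027). Machine vertices: (37.163,15.057) → (23.448,29.104). Open path.

**Shape 4** — `<polygon>` regular polygon, stroke `#008000` → cut (S721, F1173). Machine vertices: (40.534,60.608) → (11.252,76.570) → (27.214,105.852) → (56.496,89.890) → (40.534,60.608). Closed: final G1 returns to the first vertex.

; LightBurn 1.4.05
; GRBL device profile, absolute coords
G21
G90
G0 X34.321 Y83.406
M3 S506
G1 X71.079 Y83.406 F2027
G1 X71.079 Y38.659
G1 X34.321 Y38.659
G1 X34.321 Y83.406
M5
G0 X72.135 Y16.834
M3 S506
G1 X37.447 Y105.751 F2027
G1 X57.252 Y80.729
G1 X35.420 Y107.140
G1 X23.849 Y92.200
G1 X72.135 Y16.834
M5
G0 X37.163 Y15.057
M3 S506
G1 X23.448 Y29.104 F2027
M5
G0 X40.534 Y60.608
M3 S721
G1 X11.252 Y76.570 F1173
G1 X27.214 Y105.852
G1 X56.496 Y89.890
G1 X40.534 Y60.608
M5
G0 X0.000 Y0.000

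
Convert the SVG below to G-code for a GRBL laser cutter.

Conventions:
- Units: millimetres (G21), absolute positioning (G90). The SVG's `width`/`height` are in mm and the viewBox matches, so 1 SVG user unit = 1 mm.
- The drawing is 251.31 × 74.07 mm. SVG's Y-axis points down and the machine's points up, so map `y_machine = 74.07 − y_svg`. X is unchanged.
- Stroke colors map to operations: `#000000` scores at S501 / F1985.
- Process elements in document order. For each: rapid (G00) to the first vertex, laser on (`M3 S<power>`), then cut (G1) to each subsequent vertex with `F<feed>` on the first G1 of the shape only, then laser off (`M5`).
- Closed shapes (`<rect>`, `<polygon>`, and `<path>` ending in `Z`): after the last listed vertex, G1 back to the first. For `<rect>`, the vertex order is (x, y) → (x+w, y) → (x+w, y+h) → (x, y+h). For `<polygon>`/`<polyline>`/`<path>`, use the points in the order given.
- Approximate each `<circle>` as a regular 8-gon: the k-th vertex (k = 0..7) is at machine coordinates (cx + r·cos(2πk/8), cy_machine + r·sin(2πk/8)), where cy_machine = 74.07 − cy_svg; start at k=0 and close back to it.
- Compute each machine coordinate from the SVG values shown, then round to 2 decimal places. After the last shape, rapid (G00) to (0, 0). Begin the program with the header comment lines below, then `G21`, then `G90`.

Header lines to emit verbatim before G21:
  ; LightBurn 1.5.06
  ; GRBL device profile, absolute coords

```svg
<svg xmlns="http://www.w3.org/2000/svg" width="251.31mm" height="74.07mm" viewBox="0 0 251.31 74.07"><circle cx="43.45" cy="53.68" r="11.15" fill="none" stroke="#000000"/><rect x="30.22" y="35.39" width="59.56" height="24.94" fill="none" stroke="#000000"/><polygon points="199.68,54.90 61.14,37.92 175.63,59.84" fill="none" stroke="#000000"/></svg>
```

viewBox `0 0 251.31 74.07` with mm width/height → 1 unit = 1 mm. Flip: y_m = 74.07 − y_svg.

**Shape 1** — `<circle>` circle, stroke `#000000` → score (S501, F1985). Machine vertices: (54.60,20.39) → (51.33,28.27) → (43.45,31.54) → (35.57,28.27) → (32.30,20.39) → (35.57,12.51) → (43.45,9.24) → (51.33,12.51) → (54.60,20.39). Closed: final G1 returns to the first vertex.

**Shape 2** — `<rect>` rectangle, stroke `#000000` → score (S501, F1985). Machine vertices: (30.22,38.68) → (89.78,38.68) → (89.78,13.74) → (30.22,13.74) → (30.22,38.68). Closed: final G1 returns to the first vertex.

**Shape 3** — `<polygon>` closed polygon, stroke `#000000` → score (S501, F1985). Machine vertices: (199.68,19.17) → (61.14,36.15) → (175.63,14.23) → (199.68,19.17). Closed: final G1 returns to the first vertex.

; LightBurn 1.5.06
; GRBL device profile, absolute coords
G21
G90
G00 X54.60 Y20.39
M3 S501
G1 X51.33 Y28.27 F1985
G1 X43.45 Y31.54
G1 X35.57 Y28.27
G1 X32.30 Y20.39
G1 X35.57 Y12.51
G1 X43.45 Y9.24
G1 X51.33 Y12.51
G1 X54.60 Y20.39
M5
G00 X30.22 Y38.68
M3 S501
G1 X89.78 Y38.68 F1985
G1 X89.78 Y13.74
G1 X30.22 Y13.74
G1 X30.22 Y38.68
M5
G00 X199.68 Y19.17
M3 S501
G1 X61.14 Y36.15 F1985
G1 X175.63 Y14.23
G1 X199.68 Y19.17
M5
G00 X0.00 Y0.00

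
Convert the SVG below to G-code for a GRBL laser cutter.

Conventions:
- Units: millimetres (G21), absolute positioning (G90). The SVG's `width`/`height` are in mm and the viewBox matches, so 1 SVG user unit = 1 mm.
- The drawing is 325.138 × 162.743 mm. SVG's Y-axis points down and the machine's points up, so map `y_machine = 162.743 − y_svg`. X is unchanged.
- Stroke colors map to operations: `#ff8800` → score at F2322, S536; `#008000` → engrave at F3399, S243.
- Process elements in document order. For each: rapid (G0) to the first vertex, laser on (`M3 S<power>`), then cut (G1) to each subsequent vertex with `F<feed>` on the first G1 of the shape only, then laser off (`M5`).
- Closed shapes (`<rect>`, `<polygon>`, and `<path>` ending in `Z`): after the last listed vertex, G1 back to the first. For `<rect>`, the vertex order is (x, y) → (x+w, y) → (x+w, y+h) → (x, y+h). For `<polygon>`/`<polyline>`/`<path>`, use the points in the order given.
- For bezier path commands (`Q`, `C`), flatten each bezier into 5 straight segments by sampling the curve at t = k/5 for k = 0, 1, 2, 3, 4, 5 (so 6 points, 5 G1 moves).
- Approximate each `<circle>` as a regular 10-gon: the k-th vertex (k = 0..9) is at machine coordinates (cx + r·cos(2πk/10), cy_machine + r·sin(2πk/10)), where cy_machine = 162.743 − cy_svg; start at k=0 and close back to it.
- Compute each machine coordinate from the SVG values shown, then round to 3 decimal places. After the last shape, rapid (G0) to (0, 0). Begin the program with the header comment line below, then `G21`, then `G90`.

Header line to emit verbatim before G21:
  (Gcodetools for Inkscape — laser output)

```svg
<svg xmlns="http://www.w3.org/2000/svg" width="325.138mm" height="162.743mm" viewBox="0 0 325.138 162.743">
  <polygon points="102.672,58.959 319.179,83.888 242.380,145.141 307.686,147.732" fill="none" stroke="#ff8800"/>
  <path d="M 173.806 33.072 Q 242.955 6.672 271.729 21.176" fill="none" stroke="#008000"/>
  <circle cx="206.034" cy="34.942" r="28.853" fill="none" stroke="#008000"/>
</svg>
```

(Gcodetools for Inkscape — laser output)
G21
G90
G0 X102.672 Y103.784
M3 S536
G1 X319.179 Y78.855 F2322
G1 X242.380 Y17.602
G1 X307.686 Y15.011
G1 X102.672 Y103.784
M5
G0 X173.806 Y129.671
M3 S243
G1 X199.851 Y138.595 F3399
G1 X222.665 Y144.246
G1 X242.250 Y146.626
G1 X258.604 Y145.732
G1 X271.729 Y141.567
M5
G0 X234.887 Y127.801
M3 S243
G1 X229.377 Y144.760 F3399
G1 X214.950 Y155.242
G1 X197.118 Y155.242
G1 X182.691 Y144.760
G1 X177.181 Y127.801
G1 X182.691 Y110.842
G1 X197.118 Y100.360
G1 X214.950 Y100.360
G1 X229.377 Y110.842
G1 X234.887 Y127.801
M5
G0 X0.000 Y0.000

viewBox `0 0 325.138 162.743` with mm width/height → 1 unit = 1 mm. Flip: y_m = 162.743 − y_svg.

**Shape 1** — `<polygon>` closed polygon, stroke `#ff8800` → score (S536, F2322). Machine vertices: (102.672,103.784) → (319.179,78.855) → (242.380,17.602) → (307.686,15.011) → (102.672,103.784). Closed: final G1 returns to the first vertex.

**Shape 2** — `<path>` quadratic bezier, stroke `#008000` → engrave (S243, F3399). Control points (SVG): P0=(173.806,33.072), P1=(242.955,6.672), P2=(271.729,21.176); sampled at t=k/5. Machine vertices: (173.806,129.671) → (199.851,138.595) → (222.665,144.246) → (242.250,146.626) → (258.604,145.732) → (271.729,141.567). Open path.

**Shape 3** — `<circle>` circle, stroke `#008000` → engrave (S243, F3399). Machine vertices: (234.887,127.801) → (229.377,144.760) → (214.950,155.242) → (197.118,155.242) → (182.691,144.760) → (177.181,127.801) → (182.691,110.842) → (197.118,100.360) → (214.950,100.360) → (229.377,110.842) → (234.887,127.801). Closed: final G1 returns to the first vertex.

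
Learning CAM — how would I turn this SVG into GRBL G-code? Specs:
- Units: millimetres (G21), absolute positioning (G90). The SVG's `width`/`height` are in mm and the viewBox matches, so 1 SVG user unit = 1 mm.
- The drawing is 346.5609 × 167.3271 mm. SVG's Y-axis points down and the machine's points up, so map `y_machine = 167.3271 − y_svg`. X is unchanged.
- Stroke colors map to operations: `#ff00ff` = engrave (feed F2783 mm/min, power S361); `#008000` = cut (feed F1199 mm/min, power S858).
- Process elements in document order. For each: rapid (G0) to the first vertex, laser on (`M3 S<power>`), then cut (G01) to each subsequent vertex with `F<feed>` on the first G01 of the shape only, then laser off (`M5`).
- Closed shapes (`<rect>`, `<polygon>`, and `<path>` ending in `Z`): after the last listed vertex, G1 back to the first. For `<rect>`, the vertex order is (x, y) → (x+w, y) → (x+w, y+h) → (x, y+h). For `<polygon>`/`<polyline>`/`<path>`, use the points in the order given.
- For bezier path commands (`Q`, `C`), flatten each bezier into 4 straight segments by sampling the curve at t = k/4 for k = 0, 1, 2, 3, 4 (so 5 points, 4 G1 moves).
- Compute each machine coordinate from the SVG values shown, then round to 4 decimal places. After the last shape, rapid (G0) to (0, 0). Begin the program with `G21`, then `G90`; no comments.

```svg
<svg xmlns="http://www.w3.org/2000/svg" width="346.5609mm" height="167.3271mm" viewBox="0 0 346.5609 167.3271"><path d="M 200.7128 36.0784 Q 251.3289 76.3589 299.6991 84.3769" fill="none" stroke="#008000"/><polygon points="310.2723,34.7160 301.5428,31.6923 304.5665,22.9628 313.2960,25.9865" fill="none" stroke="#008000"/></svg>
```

1 u = 1 mm; y_m = 167.3271 − y.

[1] `<path>` quadratic bezier, #008000→cut S858 F1199: (200.7128,131.2487) → (225.8805,113.1249) → (250.7674,99.0338) → (275.3736,88.9756) → (299.6991,82.9502)

[2] `<polygon>` regular polygon, #008000→cut S858 F1199: (310.2723,132.6111) → (301.5428,135.6348) → (304.5665,144.3643) → (313.2960,141.3406) → (310.2723,132.6111) (closed)

G21
G90
G0 X200.7128 Y131.2487
M3 S858
G01 X225.8805 Y113.1249 F1199
G01 X250.7674 Y99.0338
G01 X275.3736 Y88.9756
G01 X299.6991 Y82.9502
M5
G0 X310.2723 Y132.6111
M3 S858
G01 X301.5428 Y135.6348 F1199
G01 X304.5665 Y144.3643
G01 X313.2960 Y141.3406
G01 X310.2723 Y132.6111
M5
G0 X0.0000 Y0.0000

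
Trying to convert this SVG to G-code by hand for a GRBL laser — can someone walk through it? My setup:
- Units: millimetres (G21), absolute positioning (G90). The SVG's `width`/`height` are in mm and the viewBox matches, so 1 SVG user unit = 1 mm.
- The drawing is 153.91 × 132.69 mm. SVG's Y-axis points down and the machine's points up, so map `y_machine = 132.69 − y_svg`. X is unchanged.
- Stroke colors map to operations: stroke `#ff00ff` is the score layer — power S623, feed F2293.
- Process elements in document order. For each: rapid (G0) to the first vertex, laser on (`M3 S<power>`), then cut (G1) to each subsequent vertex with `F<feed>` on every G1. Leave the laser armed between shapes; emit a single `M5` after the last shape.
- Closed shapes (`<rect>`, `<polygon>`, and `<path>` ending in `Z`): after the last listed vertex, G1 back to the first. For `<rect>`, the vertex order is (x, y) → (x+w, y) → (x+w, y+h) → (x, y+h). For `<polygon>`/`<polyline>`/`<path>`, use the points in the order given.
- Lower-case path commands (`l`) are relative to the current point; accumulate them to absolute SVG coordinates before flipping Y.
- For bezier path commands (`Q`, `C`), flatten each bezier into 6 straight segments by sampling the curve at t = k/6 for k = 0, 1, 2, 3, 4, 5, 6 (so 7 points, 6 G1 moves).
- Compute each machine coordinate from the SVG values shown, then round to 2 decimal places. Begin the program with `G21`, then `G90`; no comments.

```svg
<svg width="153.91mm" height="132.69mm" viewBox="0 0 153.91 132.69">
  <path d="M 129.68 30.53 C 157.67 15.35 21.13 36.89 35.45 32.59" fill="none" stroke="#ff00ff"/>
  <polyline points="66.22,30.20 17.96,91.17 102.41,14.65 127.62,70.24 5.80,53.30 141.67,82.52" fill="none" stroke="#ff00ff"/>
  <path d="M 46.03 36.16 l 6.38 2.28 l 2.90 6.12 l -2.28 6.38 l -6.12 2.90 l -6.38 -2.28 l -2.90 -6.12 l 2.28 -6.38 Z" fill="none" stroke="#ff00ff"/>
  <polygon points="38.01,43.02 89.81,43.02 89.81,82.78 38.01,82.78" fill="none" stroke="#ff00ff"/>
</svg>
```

G21
G90
G0 X129.68 Y102.16
M3 S623
G1 X131.42 Y106.98 F2293
G1 X114.51 Y107.42 F2293
G1 X87.69 Y105.21 F2293
G1 X59.74 Y102.10 F2293
G1 X39.40 Y99.81 F2293
G1 X35.45 Y100.10 F2293
G0 X66.22 Y102.49
M3 S623
G1 X17.96 Y41.52 F2293
G1 X102.41 Y118.04 F2293
G1 X127.62 Y62.45 F2293
G1 X5.80 Y79.39 F2293
G1 X141.67 Y50.17 F2293
G0 X46.03 Y96.53
M3 S623
G1 X52.41 Y94.25 F2293
G1 X55.31 Y88.13 F2293
G1 X53.03 Y81.75 F2293
G1 X46.91 Y78.85 F2293
G1 X40.53 Y81.13 F2293
G1 X37.63 Y87.25 F2293
G1 X39.91 Y93.63 F2293
G1 X46.03 Y96.53 F2293
G0 X38.01 Y89.67
M3 S623
G1 X89.81 Y89.67 F2293
G1 X89.81 Y49.91 F2293
G1 X38.01 Y49.91 F2293
G1 X38.01 Y89.67 F2293
M5

Since the viewBox matches the mm dimensions, user units are millimetres directly. The only transform is the Y-flip y_m = 132.69 − y_svg.

Shape 1 is a cubic bezier drawn with `<path>`. Its stroke #ff00ff means score at S623, F2293. After flipping Y the toolpath is (129.68,102.16) → (131.42,106.98) → (114.51,107.42) → (87.69,105.21) → (59.74,102.10) → (39.40,99.81) → (35.45,100.10).

Shape 2 is a open polyline drawn with `<polyline>`. Its stroke #ff00ff means score at S623, F2293. After flipping Y the toolpath is (66.22,102.49) → (17.96,41.52) → (102.41,118.04) → (127.62,62.45) → (5.80,79.39) → (141.67,50.17).

Shape 3 is a regular polygon drawn with `<path>`. Its stroke #ff00ff means score at S623, F2293. After flipping Y the toolpath is (46.03,96.53) → (52.41,94.25) → (55.31,88.13) → (53.03,81.75) → (46.91,78.85) → (40.53,81.13) → (37.63,87.25) → (39.91,93.63) → (46.03,96.53), returning to the start.

Shape 4 is a rectangle drawn with `<polygon>`. Its stroke #ff00ff means score at S623, F2293. After flipping Y the toolpath is (38.01,89.67) → (89.81,89.67) → (89.81,49.91) → (38.01,49.91) → (38.01,89.67), returning to the start.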